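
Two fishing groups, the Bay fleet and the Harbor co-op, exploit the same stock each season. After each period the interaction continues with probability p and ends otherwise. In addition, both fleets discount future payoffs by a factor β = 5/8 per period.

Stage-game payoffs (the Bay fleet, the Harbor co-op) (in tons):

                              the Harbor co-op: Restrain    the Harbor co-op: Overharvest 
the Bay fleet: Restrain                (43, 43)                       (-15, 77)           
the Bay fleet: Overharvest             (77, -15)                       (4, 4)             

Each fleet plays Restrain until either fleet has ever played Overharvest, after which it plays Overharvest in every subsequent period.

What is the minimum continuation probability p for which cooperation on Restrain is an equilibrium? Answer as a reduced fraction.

272/365

With continuation probability p and discount β, the effective per-period discount factor is βp.
Grim-trigger IC: βp ≥ (77−43)/(77−4) = 34/73.
So p ≥ (34/73)/(5/8) = 272/365.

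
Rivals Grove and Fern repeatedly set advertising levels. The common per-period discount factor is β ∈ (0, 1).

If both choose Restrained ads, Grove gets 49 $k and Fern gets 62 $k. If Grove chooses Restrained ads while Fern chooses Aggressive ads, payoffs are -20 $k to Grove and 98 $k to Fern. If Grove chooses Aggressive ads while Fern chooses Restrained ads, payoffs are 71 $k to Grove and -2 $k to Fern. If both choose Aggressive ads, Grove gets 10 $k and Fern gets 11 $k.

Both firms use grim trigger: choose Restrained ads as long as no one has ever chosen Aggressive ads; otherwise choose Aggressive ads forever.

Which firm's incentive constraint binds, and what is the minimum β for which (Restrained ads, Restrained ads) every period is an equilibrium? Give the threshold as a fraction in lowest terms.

Grove's threshold: (71−49)/(71−10) = 22/61.
Fern's threshold: (98−62)/(98−11) = 12/29.
22/61 < 12/29, so Fern binds and β* = 12/29.

Fern; β ≥ 12/29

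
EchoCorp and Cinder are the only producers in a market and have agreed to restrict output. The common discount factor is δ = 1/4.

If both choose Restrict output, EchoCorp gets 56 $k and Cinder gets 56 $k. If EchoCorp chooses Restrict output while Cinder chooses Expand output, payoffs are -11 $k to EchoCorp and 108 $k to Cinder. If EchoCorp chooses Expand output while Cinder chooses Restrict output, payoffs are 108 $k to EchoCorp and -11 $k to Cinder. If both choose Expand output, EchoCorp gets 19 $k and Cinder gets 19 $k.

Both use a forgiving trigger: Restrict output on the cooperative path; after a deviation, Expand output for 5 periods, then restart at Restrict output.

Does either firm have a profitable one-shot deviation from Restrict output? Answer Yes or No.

Yes

A one-shot deviation gives 108 now, then 19 for 5 periods, then back to 56.
Gain from deviating: (108−56) today; loss: (56−19) in each of the next 5 periods.
No-deviation condition: (56−19)(δ+…+δ^5) ≥ 108−56, i.e. δ+…+δ^5 ≥ 52/37.
At δ = 1/4: δ+…+δ^5 = 0.3330 < 1.4054.
So cooperation is not sustainable.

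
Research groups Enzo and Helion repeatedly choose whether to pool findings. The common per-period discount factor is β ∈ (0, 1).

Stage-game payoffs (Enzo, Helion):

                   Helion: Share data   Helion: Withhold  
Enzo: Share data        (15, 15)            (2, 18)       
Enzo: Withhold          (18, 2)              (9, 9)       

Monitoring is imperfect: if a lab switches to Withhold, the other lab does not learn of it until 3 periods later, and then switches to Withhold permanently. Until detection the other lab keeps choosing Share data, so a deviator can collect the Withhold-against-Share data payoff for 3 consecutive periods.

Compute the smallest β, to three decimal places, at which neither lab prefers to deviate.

The best deviation is to choose Withhold for all 3 undetected periods, earning 18 each, then 9 forever once detected.
Deviation value: 18(1−β^3)/(1−β) + 9β^3/(1−β); cooperation value: 15/(1−β).
IC: 15 ≥ 18(1−β^3) + 9β^3 = 18 − 9β^3.
So β^3 ≥ 3/9 = 1/3, giving β ≥ (1/3)^(1/3) ≈ 0.693.

0.693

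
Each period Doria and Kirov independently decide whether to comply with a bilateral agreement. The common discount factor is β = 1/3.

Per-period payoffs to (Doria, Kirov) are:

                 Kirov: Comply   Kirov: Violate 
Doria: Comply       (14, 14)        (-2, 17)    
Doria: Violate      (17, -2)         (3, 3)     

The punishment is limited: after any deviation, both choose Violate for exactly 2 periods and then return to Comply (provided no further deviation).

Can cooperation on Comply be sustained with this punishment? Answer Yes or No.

IC: β+…+β^2 ≥ (17−14)/(14−3) = 3/11.
At β = 1/3: partial sum = 0.4444 ≥ 0.2727. Cooperation sustainable.

Yes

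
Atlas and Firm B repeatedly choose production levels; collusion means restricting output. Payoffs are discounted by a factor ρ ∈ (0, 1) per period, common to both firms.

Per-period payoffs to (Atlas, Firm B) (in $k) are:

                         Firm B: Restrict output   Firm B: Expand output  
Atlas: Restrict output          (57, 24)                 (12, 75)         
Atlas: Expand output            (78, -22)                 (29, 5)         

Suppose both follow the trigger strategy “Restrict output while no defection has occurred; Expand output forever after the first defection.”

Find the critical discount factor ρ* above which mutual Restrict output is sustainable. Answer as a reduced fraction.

For Atlas: deviation gain 78−57 = 21, per-period punishment loss 57−29 = 28. IC gives ρ ≥ 21/49 = 3/7.
For Firm B: gain 51, loss 19 per period, so ρ ≥ 51/70.
The tighter constraint is Firm B's, so cooperation needs ρ ≥ 51/70.

51/70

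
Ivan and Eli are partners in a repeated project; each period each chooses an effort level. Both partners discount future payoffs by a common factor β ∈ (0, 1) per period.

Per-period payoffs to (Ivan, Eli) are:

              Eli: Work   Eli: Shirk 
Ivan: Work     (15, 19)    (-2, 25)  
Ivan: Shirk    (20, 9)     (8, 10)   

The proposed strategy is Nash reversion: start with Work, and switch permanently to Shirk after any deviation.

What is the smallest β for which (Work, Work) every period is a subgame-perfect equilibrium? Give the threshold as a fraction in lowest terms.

5/12

Ivan's threshold: (20−15)/(20−8) = 5/12.
Eli's threshold: (25−19)/(25−10) = 2/5.
5/12 > 2/5, so Ivan binds and β* = 5/12.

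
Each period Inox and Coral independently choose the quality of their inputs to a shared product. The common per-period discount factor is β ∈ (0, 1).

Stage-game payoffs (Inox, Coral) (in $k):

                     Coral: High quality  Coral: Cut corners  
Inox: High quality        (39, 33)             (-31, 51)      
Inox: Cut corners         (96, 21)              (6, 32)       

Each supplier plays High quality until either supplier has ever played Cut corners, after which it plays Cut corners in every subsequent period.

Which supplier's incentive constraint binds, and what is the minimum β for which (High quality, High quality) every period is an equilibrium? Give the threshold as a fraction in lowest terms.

Inox's threshold: (96−39)/(96−6) = 19/30.
Coral's threshold: (51−33)/(51−32) = 18/19.
19/30 < 18/19, so Coral binds and β* = 18/19.

Coral; β ≥ 18/19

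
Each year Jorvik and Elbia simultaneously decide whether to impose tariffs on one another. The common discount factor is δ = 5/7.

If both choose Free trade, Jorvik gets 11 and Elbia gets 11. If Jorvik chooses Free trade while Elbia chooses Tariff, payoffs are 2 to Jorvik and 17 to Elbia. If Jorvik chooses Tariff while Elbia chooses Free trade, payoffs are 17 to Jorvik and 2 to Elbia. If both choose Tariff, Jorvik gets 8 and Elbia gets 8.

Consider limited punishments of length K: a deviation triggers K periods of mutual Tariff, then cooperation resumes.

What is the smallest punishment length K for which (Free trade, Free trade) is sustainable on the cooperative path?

5

IC: δ(1−δ^K)/(1−δ) ≥ (17−11)/(11−8) = 2.
With δ = 5/7: need 1 − δ^K ≥ 2·(1−5/7)/(5/7), i.e. δ^K ≤ 0.2000.
Since (5/7)^4 = 0.2603 and (5/7)^5 = 0.1859, the smallest such K is 5.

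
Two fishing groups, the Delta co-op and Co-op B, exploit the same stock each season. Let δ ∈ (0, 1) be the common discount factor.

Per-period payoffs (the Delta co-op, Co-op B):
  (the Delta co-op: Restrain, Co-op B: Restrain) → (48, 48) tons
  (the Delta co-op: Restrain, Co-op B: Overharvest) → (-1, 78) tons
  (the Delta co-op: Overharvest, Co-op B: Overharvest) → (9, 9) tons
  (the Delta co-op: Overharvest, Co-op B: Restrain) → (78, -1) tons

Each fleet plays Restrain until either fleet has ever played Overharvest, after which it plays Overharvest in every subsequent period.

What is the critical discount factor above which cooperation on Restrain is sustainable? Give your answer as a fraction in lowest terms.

10/23

Cooperation forever yields 48 each period: 48/(1−δ).
Deviating yields 78 once, then 9 forever: 78 + 9δ/(1−δ).
No profitable deviation requires 48/(1−δ) ≥ 78 + 9δ/(1−δ).
Multiplying by (1−δ): 48 ≥ 78(1−δ) + 9δ = 78 − 69δ.
So 69δ ≥ 30, i.e. δ ≥ 30/69 = 10/23.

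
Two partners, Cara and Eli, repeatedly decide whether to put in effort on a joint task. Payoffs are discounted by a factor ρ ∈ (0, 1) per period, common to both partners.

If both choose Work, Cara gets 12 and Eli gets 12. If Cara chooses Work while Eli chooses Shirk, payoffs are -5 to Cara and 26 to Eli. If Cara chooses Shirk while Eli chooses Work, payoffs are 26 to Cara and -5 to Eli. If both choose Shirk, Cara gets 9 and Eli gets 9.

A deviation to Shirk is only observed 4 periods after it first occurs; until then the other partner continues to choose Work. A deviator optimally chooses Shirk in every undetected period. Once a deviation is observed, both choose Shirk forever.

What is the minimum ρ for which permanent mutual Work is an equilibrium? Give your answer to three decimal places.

0.953

The best deviation is to choose Shirk for all 4 undetected periods, earning 26 each, then 9 forever once detected.
Deviation value: 26(1−ρ^4)/(1−ρ) + 9ρ^4/(1−ρ); cooperation value: 12/(1−ρ).
IC: 12 ≥ 26(1−ρ^4) + 9ρ^4 = 26 − 17ρ^4.
So ρ^4 ≥ 14/17, giving ρ ≥ (14/17)^(1/4) ≈ 0.953.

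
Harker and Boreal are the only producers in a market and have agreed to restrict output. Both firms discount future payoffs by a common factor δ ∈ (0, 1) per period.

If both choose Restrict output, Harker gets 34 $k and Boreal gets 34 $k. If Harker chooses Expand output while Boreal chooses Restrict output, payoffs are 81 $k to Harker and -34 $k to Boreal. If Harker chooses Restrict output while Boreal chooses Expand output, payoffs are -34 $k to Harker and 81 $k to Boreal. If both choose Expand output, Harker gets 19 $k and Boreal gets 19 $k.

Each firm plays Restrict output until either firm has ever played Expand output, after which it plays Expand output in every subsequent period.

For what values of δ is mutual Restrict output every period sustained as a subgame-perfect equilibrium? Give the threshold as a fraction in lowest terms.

One-period gain from deviating is 81 − 34 = 47. The loss is 34 − 19 = 15 in every subsequent period, with present value 15·δ/(1−δ).
Deviation is unprofitable when 15·δ/(1−δ) ≥ 47, i.e. δ/(1−δ) ≥ 47/15.
Equivalently δ ≥ 47/(47+15) = 47/62.

47/62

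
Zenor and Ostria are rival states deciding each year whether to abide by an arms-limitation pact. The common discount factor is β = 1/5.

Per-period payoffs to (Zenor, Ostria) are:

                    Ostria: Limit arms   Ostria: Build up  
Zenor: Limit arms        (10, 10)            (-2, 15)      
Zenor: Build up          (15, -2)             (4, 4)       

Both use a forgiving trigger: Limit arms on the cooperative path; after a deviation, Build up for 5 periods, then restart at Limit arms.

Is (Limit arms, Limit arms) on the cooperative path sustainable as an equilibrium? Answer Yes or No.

A one-shot deviation gives 15 now, then 4 for 5 periods, then back to 10.
Gain from deviating: (15−10) today; loss: (10−4) in each of the next 5 periods.
No-deviation condition: (10−4)(β+…+β^5) ≥ 15−10, i.e. β+…+β^5 ≥ 5/6.
At β = 1/5: β+…+β^5 = 0.2499 < 0.8333.
So cooperation is not sustainable.

No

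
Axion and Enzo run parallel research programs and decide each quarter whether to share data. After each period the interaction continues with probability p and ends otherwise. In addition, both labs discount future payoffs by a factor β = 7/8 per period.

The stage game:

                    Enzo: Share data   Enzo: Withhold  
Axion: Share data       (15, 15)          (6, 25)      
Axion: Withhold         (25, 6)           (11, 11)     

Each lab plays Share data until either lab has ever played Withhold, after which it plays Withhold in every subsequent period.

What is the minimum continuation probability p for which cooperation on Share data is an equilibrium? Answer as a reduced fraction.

With continuation probability p and discount β, the effective per-period discount factor is βp.
Grim-trigger IC: βp ≥ (25−15)/(25−11) = 5/7.
So p ≥ (5/7)/(7/8) = 40/49.

40/49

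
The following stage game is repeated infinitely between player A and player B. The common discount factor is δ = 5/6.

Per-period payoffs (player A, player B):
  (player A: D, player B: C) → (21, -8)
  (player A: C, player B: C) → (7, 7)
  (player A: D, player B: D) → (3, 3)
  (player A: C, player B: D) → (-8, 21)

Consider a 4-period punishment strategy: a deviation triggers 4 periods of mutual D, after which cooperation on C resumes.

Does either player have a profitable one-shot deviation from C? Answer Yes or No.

Yes

IC: δ+…+δ^4 ≥ (21−7)/(7−3) = 7/2.
At δ = 5/6: partial sum = 2.5887 < 3.5000. Cooperation not sustainable.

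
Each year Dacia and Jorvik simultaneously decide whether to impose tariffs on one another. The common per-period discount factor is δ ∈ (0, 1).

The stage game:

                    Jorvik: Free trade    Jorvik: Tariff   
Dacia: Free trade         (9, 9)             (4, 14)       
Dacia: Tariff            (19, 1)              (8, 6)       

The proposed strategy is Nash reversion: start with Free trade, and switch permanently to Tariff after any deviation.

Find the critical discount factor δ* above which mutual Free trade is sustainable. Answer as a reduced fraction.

For Dacia: deviation gain 19−9 = 10, per-period punishment loss 9−8 = 1. IC gives δ ≥ 10/11.
For Jorvik: gain 5, loss 3 per period, so δ ≥ 5/8.
The tighter constraint is Dacia's, so cooperation needs δ ≥ 10/11.

10/11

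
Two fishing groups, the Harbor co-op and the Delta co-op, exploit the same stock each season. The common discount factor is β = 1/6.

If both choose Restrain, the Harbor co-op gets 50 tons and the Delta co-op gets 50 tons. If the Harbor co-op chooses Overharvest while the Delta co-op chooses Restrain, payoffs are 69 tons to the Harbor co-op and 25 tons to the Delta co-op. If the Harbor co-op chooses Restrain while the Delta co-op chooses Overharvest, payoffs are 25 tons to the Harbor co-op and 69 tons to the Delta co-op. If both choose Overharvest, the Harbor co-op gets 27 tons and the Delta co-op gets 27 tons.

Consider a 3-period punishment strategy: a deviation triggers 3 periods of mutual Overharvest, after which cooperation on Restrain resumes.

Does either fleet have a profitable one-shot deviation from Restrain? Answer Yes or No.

Yes

Comparing payoff streams over the 4 periods until play realigns: cooperate → 50(1+β+…+β^3); deviate → 69 + 27(β+…+β^3).
Cooperation is sustained iff (50−27)(β+…+β^3) ≥ 69−50.
β+…+β^3 = 1/6·(1−(1/6)^3)/(1−1/6) = 0.1991, and (69−50)/(50−27) = 0.8261.
0.1991 < 0.8261, so cooperation is not sustainable.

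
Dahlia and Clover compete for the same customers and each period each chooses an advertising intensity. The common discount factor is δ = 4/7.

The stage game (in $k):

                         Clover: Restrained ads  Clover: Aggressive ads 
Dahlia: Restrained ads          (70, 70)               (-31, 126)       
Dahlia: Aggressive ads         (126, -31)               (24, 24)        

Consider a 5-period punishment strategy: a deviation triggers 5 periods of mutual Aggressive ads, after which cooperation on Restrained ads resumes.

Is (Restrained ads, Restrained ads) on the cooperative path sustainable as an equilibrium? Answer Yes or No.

IC: δ+…+δ^5 ≥ (126−70)/(70−24) = 28/23.
At δ = 4/7: partial sum = 1.2521 ≥ 1.2174. Cooperation sustainable.

Yes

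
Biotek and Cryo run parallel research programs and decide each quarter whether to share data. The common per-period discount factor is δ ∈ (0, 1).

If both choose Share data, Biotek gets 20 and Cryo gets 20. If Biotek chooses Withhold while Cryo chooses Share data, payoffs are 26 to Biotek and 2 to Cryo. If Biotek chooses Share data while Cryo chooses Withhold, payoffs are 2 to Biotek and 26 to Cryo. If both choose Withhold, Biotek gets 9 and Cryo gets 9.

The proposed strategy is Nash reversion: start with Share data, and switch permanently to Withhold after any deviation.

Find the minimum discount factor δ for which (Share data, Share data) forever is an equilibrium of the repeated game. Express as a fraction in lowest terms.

One-period gain from deviating is 26 − 20 = 6. The loss is 20 − 9 = 11 in every subsequent period, with present value 11·δ/(1−δ).
Deviation is unprofitable when 11·δ/(1−δ) ≥ 6, i.e. δ/(1−δ) ≥ 6/11.
Equivalently δ ≥ 6/(6+11) = 6/17.

6/17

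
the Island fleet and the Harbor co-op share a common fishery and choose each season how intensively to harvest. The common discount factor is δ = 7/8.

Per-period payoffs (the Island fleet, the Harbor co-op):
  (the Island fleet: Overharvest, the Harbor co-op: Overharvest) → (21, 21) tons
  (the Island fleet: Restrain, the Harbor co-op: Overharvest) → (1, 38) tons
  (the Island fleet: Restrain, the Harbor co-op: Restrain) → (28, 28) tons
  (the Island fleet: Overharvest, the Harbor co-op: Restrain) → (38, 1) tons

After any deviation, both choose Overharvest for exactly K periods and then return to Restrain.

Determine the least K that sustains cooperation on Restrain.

2

Need Σ_{k=1}^{K} δ^k ≥ (38−28)/(28−21) = 1.4286 at δ = 7/8.
At K = 1 the sum is 0.8750 < 1.4286; at K = 2 it is 1.6406 ≥ 1.4286.
So the minimum punishment length is K = 2.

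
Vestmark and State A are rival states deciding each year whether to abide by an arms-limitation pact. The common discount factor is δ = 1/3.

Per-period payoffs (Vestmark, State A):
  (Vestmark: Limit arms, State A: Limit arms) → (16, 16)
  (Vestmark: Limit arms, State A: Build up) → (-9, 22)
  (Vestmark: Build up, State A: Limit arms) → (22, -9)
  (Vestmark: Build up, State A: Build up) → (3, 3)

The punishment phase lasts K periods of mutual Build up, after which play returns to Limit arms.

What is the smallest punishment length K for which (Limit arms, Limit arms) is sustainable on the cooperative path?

Need Σ_{k=1}^{K} δ^k ≥ (22−16)/(16−3) = 0.4615 at δ = 1/3.
At K = 2 the sum is 0.4444 < 0.4615; at K = 3 it is 0.4815 ≥ 0.4615.
So the minimum punishment length is K = 3.

3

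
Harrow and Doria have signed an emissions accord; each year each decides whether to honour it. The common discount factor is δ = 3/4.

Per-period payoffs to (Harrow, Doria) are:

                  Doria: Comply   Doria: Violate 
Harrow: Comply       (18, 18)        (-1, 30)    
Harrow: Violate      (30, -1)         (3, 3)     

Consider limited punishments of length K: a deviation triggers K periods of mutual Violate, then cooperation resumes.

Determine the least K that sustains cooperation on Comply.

No profitable deviation requires (18−3)(δ+…+δ^K) ≥ 30−18, i.e. δ+…+δ^K ≥ 4/5 ≈ 0.8000.
With δ = 3/4, the partial sums are K=1: 0.7500, K=2: 1.3125.
K = 2 is the first length at which the sum reaches 0.8000.

2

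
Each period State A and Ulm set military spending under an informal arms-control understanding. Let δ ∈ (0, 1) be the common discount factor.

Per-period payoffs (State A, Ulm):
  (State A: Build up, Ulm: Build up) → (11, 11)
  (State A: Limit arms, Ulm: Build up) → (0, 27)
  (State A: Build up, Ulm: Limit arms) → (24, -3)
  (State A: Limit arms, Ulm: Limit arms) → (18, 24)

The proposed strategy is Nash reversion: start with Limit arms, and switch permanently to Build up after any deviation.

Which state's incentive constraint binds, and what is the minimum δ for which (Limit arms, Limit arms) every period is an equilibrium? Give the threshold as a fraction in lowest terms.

For State A: deviation gain 24−18 = 6, per-period punishment loss 18−11 = 7. IC gives δ ≥ 6/13.
For Ulm: gain 3, loss 13 per period, so δ ≥ 3/16.
The tighter constraint is State A's, so cooperation needs δ ≥ 6/13.

State A; δ ≥ 6/13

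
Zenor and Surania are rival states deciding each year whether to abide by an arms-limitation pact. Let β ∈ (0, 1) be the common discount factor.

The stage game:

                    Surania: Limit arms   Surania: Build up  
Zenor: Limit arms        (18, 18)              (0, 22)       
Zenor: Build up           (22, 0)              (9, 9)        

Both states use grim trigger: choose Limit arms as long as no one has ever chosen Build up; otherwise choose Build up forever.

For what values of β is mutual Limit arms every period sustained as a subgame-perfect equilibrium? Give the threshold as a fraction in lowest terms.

One-period gain from deviating is 22 − 18 = 4. The loss is 18 − 9 = 9 in every subsequent period, with present value 9·β/(1−β).
Deviation is unprofitable when 9·β/(1−β) ≥ 4, i.e. β/(1−β) ≥ 4/9.
Equivalently β ≥ 4/(4+9) = 4/13.

4/13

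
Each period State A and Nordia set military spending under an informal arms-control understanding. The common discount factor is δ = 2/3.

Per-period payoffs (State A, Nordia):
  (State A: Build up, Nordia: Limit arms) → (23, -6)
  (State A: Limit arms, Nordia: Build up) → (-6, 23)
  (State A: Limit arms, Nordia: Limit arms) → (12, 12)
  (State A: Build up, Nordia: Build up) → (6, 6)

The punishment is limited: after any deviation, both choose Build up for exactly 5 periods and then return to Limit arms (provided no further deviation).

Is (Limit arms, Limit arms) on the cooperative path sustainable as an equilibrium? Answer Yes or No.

A one-shot deviation gives 23 now, then 6 for 5 periods, then back to 12.
Gain from deviating: (23−12) today; loss: (12−6) in each of the next 5 periods.
No-deviation condition: (12−6)(δ+…+δ^5) ≥ 23−12, i.e. δ+…+δ^5 ≥ 11/6.
At δ = 2/3: δ+…+δ^5 = 1.7366 < 1.8333.
So cooperation is not sustainable.

No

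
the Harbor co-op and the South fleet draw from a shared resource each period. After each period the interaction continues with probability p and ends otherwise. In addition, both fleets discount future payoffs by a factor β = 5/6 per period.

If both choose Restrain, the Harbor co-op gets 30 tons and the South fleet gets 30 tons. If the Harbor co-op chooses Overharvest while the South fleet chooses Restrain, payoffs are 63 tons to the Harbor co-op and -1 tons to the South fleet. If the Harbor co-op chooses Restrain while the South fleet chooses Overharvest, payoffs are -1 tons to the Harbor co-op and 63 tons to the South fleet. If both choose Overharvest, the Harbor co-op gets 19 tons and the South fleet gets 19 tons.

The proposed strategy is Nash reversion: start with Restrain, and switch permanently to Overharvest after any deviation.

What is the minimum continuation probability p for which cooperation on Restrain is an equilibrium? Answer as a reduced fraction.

9/10

Expected continuation weight on next period's payoff is β·p = 5/6·p, which plays the role of the discount factor.
Cooperation requires 5/6·p ≥ (63−30)/(63−19) = 3/4, hence p ≥ 9/10.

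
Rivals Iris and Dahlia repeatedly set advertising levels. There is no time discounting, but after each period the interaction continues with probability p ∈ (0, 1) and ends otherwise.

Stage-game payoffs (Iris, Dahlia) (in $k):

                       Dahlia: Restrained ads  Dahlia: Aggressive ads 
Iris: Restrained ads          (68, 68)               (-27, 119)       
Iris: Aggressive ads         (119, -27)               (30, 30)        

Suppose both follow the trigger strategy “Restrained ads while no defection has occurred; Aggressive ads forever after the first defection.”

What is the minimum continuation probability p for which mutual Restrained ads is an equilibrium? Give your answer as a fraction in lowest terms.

With no time discounting, the continuation probability p plays the role of the discount factor.
Grim-trigger IC: 68/(1−p) ≥ 119 + 30p/(1−p) ⇒ p ≥ (119−68)/(119−30) = 51/89.

51/89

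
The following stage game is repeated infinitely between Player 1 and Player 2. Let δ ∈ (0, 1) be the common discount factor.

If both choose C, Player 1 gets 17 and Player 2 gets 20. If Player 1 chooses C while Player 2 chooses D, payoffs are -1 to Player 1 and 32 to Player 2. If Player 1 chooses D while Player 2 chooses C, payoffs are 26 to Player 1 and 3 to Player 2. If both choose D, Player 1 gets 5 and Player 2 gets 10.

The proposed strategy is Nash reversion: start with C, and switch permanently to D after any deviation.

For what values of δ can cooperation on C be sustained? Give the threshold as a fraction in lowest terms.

6/11

For Player 1: deviation gain 26−17 = 9, per-period punishment loss 17−5 = 12. IC gives δ ≥ 9/21 = 3/7.
For Player 2: gain 12, loss 10 per period, so δ ≥ 12/22 = 6/11.
The tighter constraint is Player 2's, so cooperation needs δ ≥ 6/11.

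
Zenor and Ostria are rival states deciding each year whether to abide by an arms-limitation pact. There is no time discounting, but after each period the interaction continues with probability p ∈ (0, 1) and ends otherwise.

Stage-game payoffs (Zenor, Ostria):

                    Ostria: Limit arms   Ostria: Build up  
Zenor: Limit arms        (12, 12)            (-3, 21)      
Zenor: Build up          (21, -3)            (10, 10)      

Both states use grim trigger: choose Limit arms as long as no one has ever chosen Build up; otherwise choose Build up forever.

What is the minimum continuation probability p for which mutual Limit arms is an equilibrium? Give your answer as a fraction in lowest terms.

9/11

Expected cooperation value is 12 + p·12 + p²·12 + … = 12/(1−p); deviation gives 21 + p·10/(1−p).
12 ≥ 21(1−p) + 10p ⇒ 11p ≥ 9 ⇒ p ≥ 9/11.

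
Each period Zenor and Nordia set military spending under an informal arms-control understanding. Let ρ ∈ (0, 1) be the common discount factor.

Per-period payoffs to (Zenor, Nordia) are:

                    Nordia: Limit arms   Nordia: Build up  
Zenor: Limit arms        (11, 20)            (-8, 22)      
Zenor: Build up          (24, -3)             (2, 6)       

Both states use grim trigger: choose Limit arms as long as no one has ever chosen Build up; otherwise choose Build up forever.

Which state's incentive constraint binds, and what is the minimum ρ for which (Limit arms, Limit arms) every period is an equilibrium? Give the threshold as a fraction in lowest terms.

Zenor; ρ ≥ 13/22

Zenor: cooperation gives 11 each period; deviation gives 24 once then 2 forever.
  11/(1−ρ) ≥ 24 + 2ρ/(1−ρ) ⇒ ρ ≥ 13/22.
Nordia: cooperation gives 20 each period; deviation gives 22 once then 6 forever.
  ρ ≥ 2/16 = 1/8.
Both must hold, so the binding constraint is Zenor's: ρ ≥ 13/22.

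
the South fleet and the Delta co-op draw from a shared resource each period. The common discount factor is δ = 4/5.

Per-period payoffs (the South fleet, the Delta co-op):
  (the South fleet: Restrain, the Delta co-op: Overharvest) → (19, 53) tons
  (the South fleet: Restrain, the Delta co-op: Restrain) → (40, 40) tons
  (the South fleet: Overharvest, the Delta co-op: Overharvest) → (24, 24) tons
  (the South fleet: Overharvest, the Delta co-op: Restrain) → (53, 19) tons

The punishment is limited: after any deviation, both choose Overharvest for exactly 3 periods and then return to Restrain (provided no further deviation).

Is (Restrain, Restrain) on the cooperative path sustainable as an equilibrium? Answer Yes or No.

Yes

IC: δ+…+δ^3 ≥ (53−40)/(40−24) = 13/16.
At δ = 4/5: partial sum = 1.9520 ≥ 0.8125. Cooperation sustainable.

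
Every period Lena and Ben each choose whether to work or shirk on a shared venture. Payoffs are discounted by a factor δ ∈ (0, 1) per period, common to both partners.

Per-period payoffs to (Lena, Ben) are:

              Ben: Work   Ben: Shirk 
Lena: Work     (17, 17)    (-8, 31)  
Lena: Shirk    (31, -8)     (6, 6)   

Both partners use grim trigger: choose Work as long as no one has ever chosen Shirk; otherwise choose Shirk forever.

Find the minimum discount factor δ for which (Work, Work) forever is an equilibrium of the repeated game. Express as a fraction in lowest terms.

14/25

Under grim trigger the critical discount factor is (T−C)/(T−P) with T = 31, C = 17, P = 6.
δ* = (31−17)/(31−6) = 14/25.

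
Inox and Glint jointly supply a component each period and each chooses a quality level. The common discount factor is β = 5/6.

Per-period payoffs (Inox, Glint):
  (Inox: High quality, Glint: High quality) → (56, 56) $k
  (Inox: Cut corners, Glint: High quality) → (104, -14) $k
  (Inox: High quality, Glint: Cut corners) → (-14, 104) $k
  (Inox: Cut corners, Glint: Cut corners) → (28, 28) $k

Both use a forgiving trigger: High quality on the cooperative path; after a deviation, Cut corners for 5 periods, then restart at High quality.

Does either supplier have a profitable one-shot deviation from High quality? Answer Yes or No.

No

IC: β+…+β^5 ≥ (104−56)/(56−28) = 12/7.
At β = 5/6: partial sum = 2.9906 ≥ 1.7143. Cooperation sustainable.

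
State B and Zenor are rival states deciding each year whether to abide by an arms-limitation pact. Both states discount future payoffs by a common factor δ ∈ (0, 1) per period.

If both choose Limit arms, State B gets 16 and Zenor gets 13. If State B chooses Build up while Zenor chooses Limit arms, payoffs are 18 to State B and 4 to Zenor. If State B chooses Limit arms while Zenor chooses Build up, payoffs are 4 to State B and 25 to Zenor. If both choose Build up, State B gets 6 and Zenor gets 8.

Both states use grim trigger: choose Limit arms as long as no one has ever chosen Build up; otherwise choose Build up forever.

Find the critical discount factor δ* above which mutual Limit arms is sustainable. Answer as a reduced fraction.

12/17

For State B: deviation gain 18−16 = 2, per-period punishment loss 16−6 = 10. IC gives δ ≥ 2/12 = 1/6.
For Zenor: gain 12, loss 5 per period, so δ ≥ 12/17.
The tighter constraint is Zenor's, so cooperation needs δ ≥ 12/17.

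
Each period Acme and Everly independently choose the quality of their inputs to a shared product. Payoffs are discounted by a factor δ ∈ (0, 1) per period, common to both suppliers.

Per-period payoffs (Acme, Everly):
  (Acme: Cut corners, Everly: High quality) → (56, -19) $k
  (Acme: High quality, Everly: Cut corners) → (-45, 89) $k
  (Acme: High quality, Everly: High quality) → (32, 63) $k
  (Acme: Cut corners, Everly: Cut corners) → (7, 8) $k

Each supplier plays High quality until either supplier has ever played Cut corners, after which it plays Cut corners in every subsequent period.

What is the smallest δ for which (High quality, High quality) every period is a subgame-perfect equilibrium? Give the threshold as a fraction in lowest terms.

For Acme: deviation gain 56−32 = 24, per-period punishment loss 32−7 = 25. IC gives δ ≥ 24/49.
For Everly: gain 26, loss 55 per period, so δ ≥ 26/81.
The tighter constraint is Acme's, so cooperation needs δ ≥ 24/49.

24/49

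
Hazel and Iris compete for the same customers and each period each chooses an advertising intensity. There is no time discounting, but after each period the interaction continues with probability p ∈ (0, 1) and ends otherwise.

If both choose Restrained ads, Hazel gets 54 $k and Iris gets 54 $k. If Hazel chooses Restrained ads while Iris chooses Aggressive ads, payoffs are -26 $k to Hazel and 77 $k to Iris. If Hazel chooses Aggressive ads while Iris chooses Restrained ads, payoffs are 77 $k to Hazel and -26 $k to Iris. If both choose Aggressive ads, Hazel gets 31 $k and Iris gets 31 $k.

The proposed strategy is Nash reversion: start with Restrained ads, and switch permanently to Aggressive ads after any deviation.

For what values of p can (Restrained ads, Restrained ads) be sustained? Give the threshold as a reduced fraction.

With no time discounting, the continuation probability p plays the role of the discount factor.
Grim-trigger IC: 54/(1−p) ≥ 77 + 31p/(1−p) ⇒ p ≥ (77−54)/(77−31) = 1/2.

1/2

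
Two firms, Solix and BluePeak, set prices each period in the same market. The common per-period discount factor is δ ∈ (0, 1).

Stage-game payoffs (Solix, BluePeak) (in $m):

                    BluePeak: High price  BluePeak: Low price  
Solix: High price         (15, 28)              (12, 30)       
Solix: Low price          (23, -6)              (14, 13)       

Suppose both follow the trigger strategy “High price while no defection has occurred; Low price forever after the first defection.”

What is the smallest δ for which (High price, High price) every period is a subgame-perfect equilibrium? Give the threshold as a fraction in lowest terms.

8/9

For Solix: deviation gain 23−15 = 8, per-period punishment loss 15−14 = 1. IC gives δ ≥ 8/9.
For BluePeak: gain 2, loss 15 per period, so δ ≥ 2/17.
The tighter constraint is Solix's, so cooperation needs δ ≥ 8/9.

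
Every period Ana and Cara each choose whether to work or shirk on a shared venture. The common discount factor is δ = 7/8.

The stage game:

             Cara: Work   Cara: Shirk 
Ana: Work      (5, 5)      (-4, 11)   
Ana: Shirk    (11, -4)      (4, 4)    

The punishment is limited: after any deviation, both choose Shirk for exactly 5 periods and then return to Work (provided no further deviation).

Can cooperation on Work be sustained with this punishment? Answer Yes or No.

No

IC: δ+…+δ^5 ≥ (11−5)/(5−4) = 6.
At δ = 7/8: partial sum = 3.4096 < 6.0000. Cooperation not sustainable.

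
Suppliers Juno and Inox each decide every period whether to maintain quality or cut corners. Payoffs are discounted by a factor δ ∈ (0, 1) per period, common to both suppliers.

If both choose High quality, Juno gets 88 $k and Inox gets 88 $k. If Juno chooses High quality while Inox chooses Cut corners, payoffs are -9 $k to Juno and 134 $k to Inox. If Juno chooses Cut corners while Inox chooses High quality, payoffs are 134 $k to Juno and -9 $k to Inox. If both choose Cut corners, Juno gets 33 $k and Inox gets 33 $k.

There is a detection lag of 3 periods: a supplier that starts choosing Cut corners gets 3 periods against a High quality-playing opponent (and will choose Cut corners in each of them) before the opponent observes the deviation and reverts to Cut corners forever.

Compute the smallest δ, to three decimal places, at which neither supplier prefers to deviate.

0.769

A deviator earns 134 for 3 periods, then 33 forever; cooperating earns 88 forever. Multiplying the IC by (1−δ):
88 ≥ 134(1−δ^3) + 33δ^3, so 101·δ^3 ≥ 46 and δ^3 ≥ 46/101.
δ ≥ (46/101)^(1/3) ≈ 0.769.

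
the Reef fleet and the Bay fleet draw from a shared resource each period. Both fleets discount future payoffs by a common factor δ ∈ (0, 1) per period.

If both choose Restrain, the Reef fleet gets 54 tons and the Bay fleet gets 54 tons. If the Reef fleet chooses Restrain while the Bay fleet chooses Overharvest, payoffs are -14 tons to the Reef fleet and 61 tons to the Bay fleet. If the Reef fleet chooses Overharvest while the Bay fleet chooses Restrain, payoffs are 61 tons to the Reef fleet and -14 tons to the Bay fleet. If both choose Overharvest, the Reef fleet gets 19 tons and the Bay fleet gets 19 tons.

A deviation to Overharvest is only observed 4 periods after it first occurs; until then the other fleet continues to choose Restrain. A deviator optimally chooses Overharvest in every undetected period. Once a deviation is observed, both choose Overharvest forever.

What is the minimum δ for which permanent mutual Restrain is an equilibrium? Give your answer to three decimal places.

Deviating for the 4 undetected periods gains 61−54 = 7 per period over cooperation, then loses 54−19 = 35 per period forever once punishment starts.
Gain: 7(1 + δ + … + δ^3); loss: 35·δ^4/(1−δ).
No profitable deviation ⇔ 7(1−δ^4) ≤ 35·δ^4, i.e. δ^4 ≥ 7/(7+35) = 1/6.
Hence δ ≥ (1/6)^(1/4) ≈ 0.639.

0.639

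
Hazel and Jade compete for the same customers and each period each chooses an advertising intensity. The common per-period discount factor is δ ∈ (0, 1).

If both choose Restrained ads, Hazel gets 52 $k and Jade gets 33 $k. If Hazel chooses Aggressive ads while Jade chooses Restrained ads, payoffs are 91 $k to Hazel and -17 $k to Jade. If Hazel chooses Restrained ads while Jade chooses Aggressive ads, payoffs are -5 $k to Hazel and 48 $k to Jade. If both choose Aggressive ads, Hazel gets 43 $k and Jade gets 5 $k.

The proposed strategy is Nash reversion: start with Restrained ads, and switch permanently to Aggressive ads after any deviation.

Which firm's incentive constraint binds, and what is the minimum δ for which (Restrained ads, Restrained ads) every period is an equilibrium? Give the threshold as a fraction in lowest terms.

Hazel; δ ≥ 13/16

Hazel's threshold: (91−52)/(91−43) = 13/16.
Jade's threshold: (48−33)/(48−5) = 15/43.
13/16 > 15/43, so Hazel binds and δ* = 13/16.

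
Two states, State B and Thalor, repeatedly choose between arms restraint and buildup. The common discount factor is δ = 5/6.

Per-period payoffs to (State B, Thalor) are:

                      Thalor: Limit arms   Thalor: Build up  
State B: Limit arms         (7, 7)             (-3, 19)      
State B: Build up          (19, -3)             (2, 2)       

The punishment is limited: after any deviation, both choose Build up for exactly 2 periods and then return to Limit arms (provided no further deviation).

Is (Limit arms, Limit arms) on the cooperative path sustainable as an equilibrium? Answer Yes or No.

IC: δ+…+δ^2 ≥ (19−7)/(7−2) = 12/5.
At δ = 5/6: partial sum = 1.5278 < 2.4000. Cooperation not sustainable.

No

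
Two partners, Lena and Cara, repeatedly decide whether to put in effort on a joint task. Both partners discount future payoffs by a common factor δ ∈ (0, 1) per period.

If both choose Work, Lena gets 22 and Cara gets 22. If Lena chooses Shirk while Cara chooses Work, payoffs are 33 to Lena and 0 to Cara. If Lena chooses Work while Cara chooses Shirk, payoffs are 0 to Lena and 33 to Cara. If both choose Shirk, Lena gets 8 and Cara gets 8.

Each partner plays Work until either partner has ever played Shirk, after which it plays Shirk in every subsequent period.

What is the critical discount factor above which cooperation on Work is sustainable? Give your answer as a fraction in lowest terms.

11/25

22/(1−δ) ≥ 33 + 8δ/(1−δ)
22 ≥ 33 − 25δ
δ ≥ 11/25.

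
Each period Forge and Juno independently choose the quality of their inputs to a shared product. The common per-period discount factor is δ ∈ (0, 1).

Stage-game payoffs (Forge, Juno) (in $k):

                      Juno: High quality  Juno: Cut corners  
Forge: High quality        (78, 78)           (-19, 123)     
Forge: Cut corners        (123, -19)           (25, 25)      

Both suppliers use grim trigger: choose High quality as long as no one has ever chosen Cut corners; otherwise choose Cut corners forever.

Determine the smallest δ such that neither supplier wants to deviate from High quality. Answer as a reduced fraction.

45/98

One-period gain from deviating is 123 − 78 = 45. The loss is 78 − 25 = 53 in every subsequent period, with present value 53·δ/(1−δ).
Deviation is unprofitable when 53·δ/(1−δ) ≥ 45, i.e. δ/(1−δ) ≥ 45/53.
Equivalently δ ≥ 45/(45+53) = 45/98.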